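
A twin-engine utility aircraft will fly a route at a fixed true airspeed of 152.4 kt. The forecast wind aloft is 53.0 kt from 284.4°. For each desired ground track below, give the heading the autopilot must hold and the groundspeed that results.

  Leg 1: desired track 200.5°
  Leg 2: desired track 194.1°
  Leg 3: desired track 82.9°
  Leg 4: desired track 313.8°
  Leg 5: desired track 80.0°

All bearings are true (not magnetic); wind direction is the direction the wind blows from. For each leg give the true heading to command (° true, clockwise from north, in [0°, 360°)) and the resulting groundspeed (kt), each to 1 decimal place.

Leg 1: heading=220.7°, groundspeed=137.4 kt
Leg 2: heading=214.5°, groundspeed=143.2 kt
Leg 3: heading=75.6°, groundspeed=200.5 kt
Leg 4: heading=304.0°, groundspeed=104.0 kt
Leg 5: heading=71.7°, groundspeed=199.1 kt

Leg 1: desired track 200.5°; wind correction +20.2° → command heading 220.7°, groundspeed 137.4 kt
Leg 2: desired track 194.1°; wind correction +20.4° → command heading 214.5°, groundspeed 143.2 kt
Leg 3: desired track 82.9°; wind correction -7.3° → command heading 75.6°, groundspeed 200.5 kt
Leg 4: desired track 313.8°; wind correction -9.8° → command heading 304.0°, groundspeed 104.0 kt
Leg 5: desired track 80.0°; wind correction -8.3° → command heading 71.7°, groundspeed 199.1 kt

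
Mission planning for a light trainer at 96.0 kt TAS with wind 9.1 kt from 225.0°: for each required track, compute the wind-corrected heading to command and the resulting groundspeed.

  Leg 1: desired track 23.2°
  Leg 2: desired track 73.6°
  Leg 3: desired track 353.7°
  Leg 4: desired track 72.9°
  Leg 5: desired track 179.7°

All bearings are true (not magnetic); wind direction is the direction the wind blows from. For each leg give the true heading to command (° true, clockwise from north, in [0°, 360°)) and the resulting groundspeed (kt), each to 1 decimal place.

Leg 1: heading=21.2°, groundspeed=104.4 kt
Leg 2: heading=76.2°, groundspeed=103.9 kt
Leg 3: heading=349.5°, groundspeed=101.4 kt
Leg 4: heading=75.4°, groundspeed=103.9 kt
Leg 5: heading=183.6°, groundspeed=89.4 kt

Leg 1: desired track 23.2°; wind correction -2.0° → command heading 21.2°, groundspeed 104.4 kt
Leg 2: desired track 73.6°; wind correction +2.6° → command heading 76.2°, groundspeed 103.9 kt
Leg 3: desired track 353.7°; wind correction -4.2° → command heading 349.5°, groundspeed 101.4 kt
Leg 4: desired track 72.9°; wind correction +2.5° → command heading 75.4°, groundspeed 103.9 kt
Leg 5: desired track 179.7°; wind correction +3.9° → command heading 183.6°, groundspeed 89.4 kt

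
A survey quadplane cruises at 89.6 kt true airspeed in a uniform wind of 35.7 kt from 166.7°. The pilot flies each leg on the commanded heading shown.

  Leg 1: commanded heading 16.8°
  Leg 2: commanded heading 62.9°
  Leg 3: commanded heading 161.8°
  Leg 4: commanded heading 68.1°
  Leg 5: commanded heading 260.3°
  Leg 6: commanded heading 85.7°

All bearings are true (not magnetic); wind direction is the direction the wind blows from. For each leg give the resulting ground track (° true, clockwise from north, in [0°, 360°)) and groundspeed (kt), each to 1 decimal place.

Leg 1: heading 16.8°; drift -8.5° → track 8.3°, groundspeed 121.8 kt
Leg 2: heading 62.9°; drift -19.5° → track 43.4°, groundspeed 104.1 kt
Leg 3: heading 161.8°; drift -3.2° → track 158.6°, groundspeed 54.1 kt
Leg 4: heading 68.1°; drift -20.4° → track 47.7°, groundspeed 101.3 kt
Leg 5: heading 260.3°; drift +21.2° → track 281.5°, groundspeed 98.5 kt
Leg 6: heading 85.7°; drift -22.8° → track 62.9°, groundspeed 91.1 kt

Leg 1: track=8.3°, groundspeed=121.8 kt
Leg 2: track=43.4°, groundspeed=104.1 kt
Leg 3: track=158.6°, groundspeed=54.1 kt
Leg 4: track=47.7°, groundspeed=101.3 kt
Leg 5: track=281.5°, groundspeed=98.5 kt
Leg 6: track=62.9°, groundspeed=91.1 kt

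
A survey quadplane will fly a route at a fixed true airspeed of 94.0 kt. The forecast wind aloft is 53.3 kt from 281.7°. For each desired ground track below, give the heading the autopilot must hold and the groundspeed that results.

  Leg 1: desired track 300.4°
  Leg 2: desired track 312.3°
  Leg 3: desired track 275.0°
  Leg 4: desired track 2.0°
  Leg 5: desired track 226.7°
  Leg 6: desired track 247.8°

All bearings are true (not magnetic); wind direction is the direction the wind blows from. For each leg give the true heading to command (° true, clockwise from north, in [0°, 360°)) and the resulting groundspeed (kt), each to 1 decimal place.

Leg 1: desired track 300.4°; wind correction -10.5° → command heading 289.9°, groundspeed 41.9 kt
Leg 2: desired track 312.3°; wind correction -16.8° → command heading 295.5°, groundspeed 44.1 kt
Leg 3: desired track 275.0°; wind correction +3.8° → command heading 278.8°, groundspeed 40.9 kt
Leg 4: desired track 2.0°; wind correction -34.0° → command heading 328.0°, groundspeed 69.0 kt
Leg 5: desired track 226.7°; wind correction +27.7° → command heading 254.4°, groundspeed 52.7 kt
Leg 6: desired track 247.8°; wind correction +18.4° → command heading 266.2°, groundspeed 44.9 kt

Leg 1: heading=289.9°, groundspeed=41.9 kt
Leg 2: heading=295.5°, groundspeed=44.1 kt
Leg 3: heading=278.8°, groundspeed=40.9 kt
Leg 4: heading=328.0°, groundspeed=69.0 kt
Leg 5: heading=254.4°, groundspeed=52.7 kt
Leg 6: heading=266.2°, groundspeed=44.9 kt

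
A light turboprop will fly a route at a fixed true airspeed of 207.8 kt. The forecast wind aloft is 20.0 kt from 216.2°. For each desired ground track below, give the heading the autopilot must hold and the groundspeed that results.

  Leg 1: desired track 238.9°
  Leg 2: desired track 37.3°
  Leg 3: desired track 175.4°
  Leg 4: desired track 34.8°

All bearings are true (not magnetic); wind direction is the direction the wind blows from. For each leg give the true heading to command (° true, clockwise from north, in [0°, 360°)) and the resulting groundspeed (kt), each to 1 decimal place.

Leg 1: heading=236.8°, groundspeed=189.2 kt
Leg 2: heading=37.4°, groundspeed=227.8 kt
Leg 3: heading=179.0°, groundspeed=192.2 kt
Leg 4: heading=34.7°, groundspeed=227.8 kt

Leg 1: desired track 238.9°; wind correction -2.1° → command heading 236.8°, groundspeed 189.2 kt
Leg 2: desired track 37.3°; wind correction +0.1° → command heading 37.4°, groundspeed 227.8 kt
Leg 3: desired track 175.4°; wind correction +3.6° → command heading 179.0°, groundspeed 192.2 kt
Leg 4: desired track 34.8°; wind correction -0.1° → command heading 34.7°, groundspeed 227.8 kt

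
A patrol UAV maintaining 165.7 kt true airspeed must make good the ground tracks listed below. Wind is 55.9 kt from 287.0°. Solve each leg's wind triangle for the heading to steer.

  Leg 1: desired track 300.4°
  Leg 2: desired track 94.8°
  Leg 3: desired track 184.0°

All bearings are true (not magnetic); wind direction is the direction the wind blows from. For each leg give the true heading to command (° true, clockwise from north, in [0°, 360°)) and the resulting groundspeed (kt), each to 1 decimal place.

Leg 1: desired track 300.4°; wind correction -4.5° → command heading 295.9°, groundspeed 110.8 kt
Leg 2: desired track 94.8°; wind correction -4.1° → command heading 90.7°, groundspeed 219.9 kt
Leg 3: desired track 184.0°; wind correction +19.2° → command heading 203.2°, groundspeed 169.1 kt

Leg 1: heading=295.9°, groundspeed=110.8 kt
Leg 2: heading=90.7°, groundspeed=219.9 kt
Leg 3: heading=203.2°, groundspeed=169.1 kt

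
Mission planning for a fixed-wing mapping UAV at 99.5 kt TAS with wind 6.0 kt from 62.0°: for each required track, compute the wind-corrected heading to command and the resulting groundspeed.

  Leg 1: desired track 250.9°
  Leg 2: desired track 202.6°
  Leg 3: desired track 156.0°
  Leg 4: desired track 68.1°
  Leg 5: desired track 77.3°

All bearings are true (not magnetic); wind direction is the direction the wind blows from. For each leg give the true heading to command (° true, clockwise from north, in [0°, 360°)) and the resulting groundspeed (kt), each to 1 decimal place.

Leg 1: desired track 250.9°; wind correction +0.5° → command heading 251.4°, groundspeed 105.4 kt
Leg 2: desired track 202.6°; wind correction -2.2° → command heading 200.4°, groundspeed 104.1 kt
Leg 3: desired track 156.0°; wind correction -3.4° → command heading 152.6°, groundspeed 99.7 kt
Leg 4: desired track 68.1°; wind correction -0.4° → command heading 67.7°, groundspeed 93.5 kt
Leg 5: desired track 77.3°; wind correction -0.9° → command heading 76.4°, groundspeed 93.7 kt

Leg 1: heading=251.4°, groundspeed=105.4 kt
Leg 2: heading=200.4°, groundspeed=104.1 kt
Leg 3: heading=152.6°, groundspeed=99.7 kt
Leg 4: heading=67.7°, groundspeed=93.5 kt
Leg 5: heading=76.4°, groundspeed=93.7 kt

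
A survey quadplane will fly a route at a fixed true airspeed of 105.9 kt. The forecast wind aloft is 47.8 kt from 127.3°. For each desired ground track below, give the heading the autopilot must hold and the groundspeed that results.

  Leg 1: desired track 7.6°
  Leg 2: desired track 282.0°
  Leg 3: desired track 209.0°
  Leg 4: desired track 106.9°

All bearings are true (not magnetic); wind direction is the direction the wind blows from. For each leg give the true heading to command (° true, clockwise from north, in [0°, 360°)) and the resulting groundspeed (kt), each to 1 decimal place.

Leg 1: desired track 7.6°; wind correction +23.1° → command heading 30.7°, groundspeed 121.1 kt
Leg 2: desired track 282.0°; wind correction -11.1° → command heading 270.9°, groundspeed 147.1 kt
Leg 3: desired track 209.0°; wind correction -26.5° → command heading 182.5°, groundspeed 87.8 kt
Leg 4: desired track 106.9°; wind correction +9.1° → command heading 116.0°, groundspeed 59.8 kt

Leg 1: heading=30.7°, groundspeed=121.1 kt
Leg 2: heading=270.9°, groundspeed=147.1 kt
Leg 3: heading=182.5°, groundspeed=87.8 kt
Leg 4: heading=116.0°, groundspeed=59.8 kt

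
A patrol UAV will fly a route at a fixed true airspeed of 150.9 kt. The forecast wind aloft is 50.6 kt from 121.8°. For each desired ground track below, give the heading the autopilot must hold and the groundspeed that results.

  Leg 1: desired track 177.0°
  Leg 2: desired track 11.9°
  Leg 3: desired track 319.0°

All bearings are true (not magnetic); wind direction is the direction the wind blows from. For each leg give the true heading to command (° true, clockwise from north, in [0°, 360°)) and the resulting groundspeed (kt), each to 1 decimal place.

Leg 1: desired track 177.0°; wind correction -16.0° → command heading 161.0°, groundspeed 116.2 kt
Leg 2: desired track 11.9°; wind correction +18.4° → command heading 30.3°, groundspeed 160.4 kt
Leg 3: desired track 319.0°; wind correction +5.7° → command heading 324.7°, groundspeed 198.5 kt

Leg 1: heading=161.0°, groundspeed=116.2 kt
Leg 2: heading=30.3°, groundspeed=160.4 kt
Leg 3: heading=324.7°, groundspeed=198.5 kt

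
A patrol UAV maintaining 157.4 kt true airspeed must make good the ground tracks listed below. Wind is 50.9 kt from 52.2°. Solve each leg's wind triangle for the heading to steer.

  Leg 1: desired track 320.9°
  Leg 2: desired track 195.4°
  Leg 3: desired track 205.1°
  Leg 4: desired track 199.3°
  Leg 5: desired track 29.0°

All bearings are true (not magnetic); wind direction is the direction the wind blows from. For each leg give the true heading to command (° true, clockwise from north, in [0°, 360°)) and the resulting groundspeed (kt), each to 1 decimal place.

Leg 1: desired track 320.9°; wind correction +18.9° → command heading 339.8°, groundspeed 150.1 kt
Leg 2: desired track 195.4°; wind correction -11.2° → command heading 184.2°, groundspeed 195.2 kt
Leg 3: desired track 205.1°; wind correction -8.5° → command heading 196.6°, groundspeed 201.0 kt
Leg 4: desired track 199.3°; wind correction -10.1° → command heading 189.2°, groundspeed 197.7 kt
Leg 5: desired track 29.0°; wind correction +7.3° → command heading 36.3°, groundspeed 109.3 kt

Leg 1: heading=339.8°, groundspeed=150.1 kt
Leg 2: heading=184.2°, groundspeed=195.2 kt
Leg 3: heading=196.6°, groundspeed=201.0 kt
Leg 4: heading=189.2°, groundspeed=197.7 kt
Leg 5: heading=36.3°, groundspeed=109.3 kt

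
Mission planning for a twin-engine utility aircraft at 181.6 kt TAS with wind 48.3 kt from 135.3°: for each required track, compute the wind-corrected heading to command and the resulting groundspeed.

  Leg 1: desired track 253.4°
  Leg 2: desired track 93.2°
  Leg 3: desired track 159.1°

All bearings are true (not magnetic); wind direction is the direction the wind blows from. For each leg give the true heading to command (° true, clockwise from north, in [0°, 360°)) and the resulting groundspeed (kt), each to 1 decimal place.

Leg 1: heading=239.8°, groundspeed=199.3 kt
Leg 2: heading=103.5°, groundspeed=142.9 kt
Leg 3: heading=152.9°, groundspeed=136.4 kt

Leg 1: desired track 253.4°; wind correction -13.6° → command heading 239.8°, groundspeed 199.3 kt
Leg 2: desired track 93.2°; wind correction +10.3° → command heading 103.5°, groundspeed 142.9 kt
Leg 3: desired track 159.1°; wind correction -6.2° → command heading 152.9°, groundspeed 136.4 kt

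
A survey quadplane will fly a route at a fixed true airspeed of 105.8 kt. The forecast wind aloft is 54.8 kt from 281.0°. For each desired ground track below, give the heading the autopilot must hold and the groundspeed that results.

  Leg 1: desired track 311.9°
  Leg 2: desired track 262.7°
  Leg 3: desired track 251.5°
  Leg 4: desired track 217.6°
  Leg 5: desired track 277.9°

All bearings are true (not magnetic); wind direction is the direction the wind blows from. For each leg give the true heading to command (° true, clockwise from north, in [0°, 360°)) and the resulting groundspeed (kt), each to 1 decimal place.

Leg 1: desired track 311.9°; wind correction -15.4° → command heading 296.5°, groundspeed 55.0 kt
Leg 2: desired track 262.7°; wind correction +9.4° → command heading 272.1°, groundspeed 52.4 kt
Leg 3: desired track 251.5°; wind correction +14.8° → command heading 266.3°, groundspeed 54.6 kt
Leg 4: desired track 217.6°; wind correction +27.6° → command heading 245.2°, groundspeed 69.2 kt
Leg 5: desired track 277.9°; wind correction +1.6° → command heading 279.5°, groundspeed 51.0 kt

Leg 1: heading=296.5°, groundspeed=55.0 kt
Leg 2: heading=272.1°, groundspeed=52.4 kt
Leg 3: heading=266.3°, groundspeed=54.6 kt
Leg 4: heading=245.2°, groundspeed=69.2 kt
Leg 5: heading=279.5°, groundspeed=51.0 kt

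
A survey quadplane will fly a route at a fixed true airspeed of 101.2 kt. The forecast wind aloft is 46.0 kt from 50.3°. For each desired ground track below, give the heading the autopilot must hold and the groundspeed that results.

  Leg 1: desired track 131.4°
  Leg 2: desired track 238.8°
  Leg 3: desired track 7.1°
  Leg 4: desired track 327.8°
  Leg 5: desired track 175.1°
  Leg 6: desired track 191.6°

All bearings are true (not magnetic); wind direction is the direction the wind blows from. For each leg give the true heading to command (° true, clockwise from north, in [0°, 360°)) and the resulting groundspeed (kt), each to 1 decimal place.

Leg 1: desired track 131.4°; wind correction -26.7° → command heading 104.7°, groundspeed 83.3 kt
Leg 2: desired track 238.8°; wind correction +3.9° → command heading 242.7°, groundspeed 146.5 kt
Leg 3: desired track 7.1°; wind correction +18.1° → command heading 25.2°, groundspeed 62.6 kt
Leg 4: desired track 327.8°; wind correction +26.8° → command heading 354.6°, groundspeed 84.3 kt
Leg 5: desired track 175.1°; wind correction -21.9° → command heading 153.2°, groundspeed 120.1 kt
Leg 6: desired track 191.6°; wind correction -16.5° → command heading 175.1°, groundspeed 132.9 kt

Leg 1: heading=104.7°, groundspeed=83.3 kt
Leg 2: heading=242.7°, groundspeed=146.5 kt
Leg 3: heading=25.2°, groundspeed=62.6 kt
Leg 4: heading=354.6°, groundspeed=84.3 kt
Leg 5: heading=153.2°, groundspeed=120.1 kt
Leg 6: heading=175.1°, groundspeed=132.9 kt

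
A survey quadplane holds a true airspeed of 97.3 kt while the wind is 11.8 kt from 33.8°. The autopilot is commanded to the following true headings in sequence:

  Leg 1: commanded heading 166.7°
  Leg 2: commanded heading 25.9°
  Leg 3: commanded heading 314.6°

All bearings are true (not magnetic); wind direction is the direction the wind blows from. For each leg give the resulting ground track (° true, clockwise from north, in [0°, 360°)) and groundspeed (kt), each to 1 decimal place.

Leg 1: track=171.4°, groundspeed=105.7 kt
Leg 2: track=24.8°, groundspeed=85.6 kt
Leg 3: track=307.7°, groundspeed=95.8 kt

Leg 1: heading 166.7°; drift +4.7° → track 171.4°, groundspeed 105.7 kt
Leg 2: heading 25.9°; drift -1.1° → track 24.8°, groundspeed 85.6 kt
Leg 3: heading 314.6°; drift -6.9° → track 307.7°, groundspeed 95.8 kt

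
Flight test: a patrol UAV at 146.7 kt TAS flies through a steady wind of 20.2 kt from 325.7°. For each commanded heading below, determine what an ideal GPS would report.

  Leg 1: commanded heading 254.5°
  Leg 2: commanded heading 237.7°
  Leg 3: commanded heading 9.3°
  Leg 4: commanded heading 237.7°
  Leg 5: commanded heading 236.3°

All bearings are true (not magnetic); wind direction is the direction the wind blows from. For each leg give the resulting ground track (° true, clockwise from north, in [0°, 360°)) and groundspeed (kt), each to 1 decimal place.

Leg 1: track=246.7°, groundspeed=141.5 kt
Leg 2: track=229.8°, groundspeed=147.4 kt
Leg 3: track=15.3°, groundspeed=132.8 kt
Leg 4: track=229.8°, groundspeed=147.4 kt
Leg 5: track=228.4°, groundspeed=147.9 kt

Leg 1: heading 254.5°; drift -7.8° → track 246.7°, groundspeed 141.5 kt
Leg 2: heading 237.7°; drift -7.9° → track 229.8°, groundspeed 147.4 kt
Leg 3: heading 9.3°; drift +6.0° → track 15.3°, groundspeed 132.8 kt
Leg 4: heading 237.7°; drift -7.9° → track 229.8°, groundspeed 147.4 kt
Leg 5: heading 236.3°; drift -7.9° → track 228.4°, groundspeed 147.9 kt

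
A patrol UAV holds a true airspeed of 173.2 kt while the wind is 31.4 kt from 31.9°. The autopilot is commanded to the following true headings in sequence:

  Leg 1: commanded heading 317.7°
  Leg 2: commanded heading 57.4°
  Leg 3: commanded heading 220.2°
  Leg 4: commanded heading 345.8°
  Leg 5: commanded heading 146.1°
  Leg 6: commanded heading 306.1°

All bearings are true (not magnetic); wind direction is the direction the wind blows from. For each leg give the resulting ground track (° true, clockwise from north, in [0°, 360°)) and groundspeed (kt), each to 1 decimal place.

Leg 1: track=307.3°, groundspeed=167.4 kt
Leg 2: track=62.7°, groundspeed=145.5 kt
Leg 3: track=218.9°, groundspeed=204.3 kt
Leg 4: track=337.3°, groundspeed=153.1 kt
Leg 5: track=154.9°, groundspeed=188.3 kt
Leg 6: track=295.7°, groundspeed=173.7 kt

Leg 1: heading 317.7°; drift -10.4° → track 307.3°, groundspeed 167.4 kt
Leg 2: heading 57.4°; drift +5.3° → track 62.7°, groundspeed 145.5 kt
Leg 3: heading 220.2°; drift -1.3° → track 218.9°, groundspeed 204.3 kt
Leg 4: heading 345.8°; drift -8.5° → track 337.3°, groundspeed 153.1 kt
Leg 5: heading 146.1°; drift +8.8° → track 154.9°, groundspeed 188.3 kt
Leg 6: heading 306.1°; drift -10.4° → track 295.7°, groundspeed 173.7 kt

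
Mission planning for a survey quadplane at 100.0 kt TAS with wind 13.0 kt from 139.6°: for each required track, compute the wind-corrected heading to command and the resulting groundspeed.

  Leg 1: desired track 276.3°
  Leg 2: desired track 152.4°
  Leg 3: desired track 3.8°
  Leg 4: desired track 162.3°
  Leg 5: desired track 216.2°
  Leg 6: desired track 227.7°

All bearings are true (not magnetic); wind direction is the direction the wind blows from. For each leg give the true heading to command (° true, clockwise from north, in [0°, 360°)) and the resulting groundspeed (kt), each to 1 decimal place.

Leg 1: heading=271.2°, groundspeed=109.1 kt
Leg 2: heading=150.7°, groundspeed=87.3 kt
Leg 3: heading=9.0°, groundspeed=108.9 kt
Leg 4: heading=159.4°, groundspeed=87.9 kt
Leg 5: heading=208.9°, groundspeed=96.2 kt
Leg 6: heading=220.2°, groundspeed=98.7 kt

Leg 1: desired track 276.3°; wind correction -5.1° → command heading 271.2°, groundspeed 109.1 kt
Leg 2: desired track 152.4°; wind correction -1.7° → command heading 150.7°, groundspeed 87.3 kt
Leg 3: desired track 3.8°; wind correction +5.2° → command heading 9.0°, groundspeed 108.9 kt
Leg 4: desired track 162.3°; wind correction -2.9° → command heading 159.4°, groundspeed 87.9 kt
Leg 5: desired track 216.2°; wind correction -7.3° → command heading 208.9°, groundspeed 96.2 kt
Leg 6: desired track 227.7°; wind correction -7.5° → command heading 220.2°, groundspeed 98.7 kt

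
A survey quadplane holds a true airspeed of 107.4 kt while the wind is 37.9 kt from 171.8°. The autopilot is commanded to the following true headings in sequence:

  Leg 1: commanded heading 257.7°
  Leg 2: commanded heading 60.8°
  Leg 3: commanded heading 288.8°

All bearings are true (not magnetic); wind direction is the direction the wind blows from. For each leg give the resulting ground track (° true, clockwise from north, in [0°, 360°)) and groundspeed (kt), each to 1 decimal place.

Leg 1: heading 257.7°; drift +19.9° → track 277.6°, groundspeed 111.3 kt
Leg 2: heading 60.8°; drift -16.3° → track 44.5°, groundspeed 126.1 kt
Leg 3: heading 288.8°; drift +15.2° → track 304.0°, groundspeed 129.1 kt

Leg 1: track=277.6°, groundspeed=111.3 kt
Leg 2: track=44.5°, groundspeed=126.1 kt
Leg 3: track=304.0°, groundspeed=129.1 kt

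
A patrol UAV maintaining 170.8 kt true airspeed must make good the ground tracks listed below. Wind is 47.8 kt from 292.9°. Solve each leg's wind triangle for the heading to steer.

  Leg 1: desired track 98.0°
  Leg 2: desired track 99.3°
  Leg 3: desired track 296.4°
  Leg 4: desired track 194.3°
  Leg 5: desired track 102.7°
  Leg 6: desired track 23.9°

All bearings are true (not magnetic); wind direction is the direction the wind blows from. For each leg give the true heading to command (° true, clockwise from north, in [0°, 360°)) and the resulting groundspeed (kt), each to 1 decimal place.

Leg 1: heading=93.9°, groundspeed=216.5 kt
Leg 2: heading=95.5°, groundspeed=216.9 kt
Leg 3: heading=295.4°, groundspeed=123.1 kt
Leg 4: heading=210.4°, groundspeed=171.3 kt
Leg 5: heading=99.9°, groundspeed=217.6 kt
Leg 6: heading=7.7°, groundspeed=164.8 kt

Leg 1: desired track 98.0°; wind correction -4.1° → command heading 93.9°, groundspeed 216.5 kt
Leg 2: desired track 99.3°; wind correction -3.8° → command heading 95.5°, groundspeed 216.9 kt
Leg 3: desired track 296.4°; wind correction -1.0° → command heading 295.4°, groundspeed 123.1 kt
Leg 4: desired track 194.3°; wind correction +16.1° → command heading 210.4°, groundspeed 171.3 kt
Leg 5: desired track 102.7°; wind correction -2.8° → command heading 99.9°, groundspeed 217.6 kt
Leg 6: desired track 23.9°; wind correction -16.2° → command heading 7.7°, groundspeed 164.8 kt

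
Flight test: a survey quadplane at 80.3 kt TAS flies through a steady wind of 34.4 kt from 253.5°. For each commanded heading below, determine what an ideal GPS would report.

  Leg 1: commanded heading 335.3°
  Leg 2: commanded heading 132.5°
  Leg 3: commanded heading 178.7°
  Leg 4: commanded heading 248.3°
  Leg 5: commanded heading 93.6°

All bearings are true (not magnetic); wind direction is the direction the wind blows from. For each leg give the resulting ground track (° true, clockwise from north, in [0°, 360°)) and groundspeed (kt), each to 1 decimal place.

Leg 1: track=359.6°, groundspeed=82.7 kt
Leg 2: track=115.8°, groundspeed=102.4 kt
Leg 3: track=153.7°, groundspeed=78.6 kt
Leg 4: track=244.4°, groundspeed=46.1 kt
Leg 5: track=87.6°, groundspeed=113.2 kt

Leg 1: heading 335.3°; drift +24.3° → track 359.6°, groundspeed 82.7 kt
Leg 2: heading 132.5°; drift -16.7° → track 115.8°, groundspeed 102.4 kt
Leg 3: heading 178.7°; drift -25.0° → track 153.7°, groundspeed 78.6 kt
Leg 4: heading 248.3°; drift -3.9° → track 244.4°, groundspeed 46.1 kt
Leg 5: heading 93.6°; drift -6.0° → track 87.6°, groundspeed 113.2 kt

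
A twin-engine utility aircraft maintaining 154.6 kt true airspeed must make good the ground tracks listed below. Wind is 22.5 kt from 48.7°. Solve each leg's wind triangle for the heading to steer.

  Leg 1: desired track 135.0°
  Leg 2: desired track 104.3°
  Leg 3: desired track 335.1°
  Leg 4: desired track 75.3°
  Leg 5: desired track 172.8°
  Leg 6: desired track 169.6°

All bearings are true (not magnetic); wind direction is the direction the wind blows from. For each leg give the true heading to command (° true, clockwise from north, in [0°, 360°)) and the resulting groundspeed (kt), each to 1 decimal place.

Leg 1: heading=126.6°, groundspeed=151.5 kt
Leg 2: heading=97.4°, groundspeed=140.8 kt
Leg 3: heading=343.1°, groundspeed=146.7 kt
Leg 4: heading=71.6°, groundspeed=134.2 kt
Leg 5: heading=165.9°, groundspeed=166.1 kt
Leg 6: heading=162.4°, groundspeed=164.9 kt

Leg 1: desired track 135.0°; wind correction -8.4° → command heading 126.6°, groundspeed 151.5 kt
Leg 2: desired track 104.3°; wind correction -6.9° → command heading 97.4°, groundspeed 140.8 kt
Leg 3: desired track 335.1°; wind correction +8.0° → command heading 343.1°, groundspeed 146.7 kt
Leg 4: desired track 75.3°; wind correction -3.7° → command heading 71.6°, groundspeed 134.2 kt
Leg 5: desired track 172.8°; wind correction -6.9° → command heading 165.9°, groundspeed 166.1 kt
Leg 6: desired track 169.6°; wind correction -7.2° → command heading 162.4°, groundspeed 164.9 kt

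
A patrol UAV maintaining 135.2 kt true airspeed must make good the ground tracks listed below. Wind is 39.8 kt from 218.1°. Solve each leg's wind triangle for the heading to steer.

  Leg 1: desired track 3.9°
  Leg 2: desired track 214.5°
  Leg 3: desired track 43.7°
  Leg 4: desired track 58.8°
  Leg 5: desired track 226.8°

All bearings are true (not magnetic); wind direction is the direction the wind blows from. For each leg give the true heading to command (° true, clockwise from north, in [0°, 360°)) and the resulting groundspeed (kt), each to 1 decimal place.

Leg 1: heading=354.4°, groundspeed=166.3 kt
Leg 2: heading=215.6°, groundspeed=95.5 kt
Leg 3: heading=45.3°, groundspeed=174.8 kt
Leg 4: heading=64.8°, groundspeed=171.7 kt
Leg 5: heading=224.2°, groundspeed=95.7 kt

Leg 1: desired track 3.9°; wind correction -9.5° → command heading 354.4°, groundspeed 166.3 kt
Leg 2: desired track 214.5°; wind correction +1.1° → command heading 215.6°, groundspeed 95.5 kt
Leg 3: desired track 43.7°; wind correction +1.6° → command heading 45.3°, groundspeed 174.8 kt
Leg 4: desired track 58.8°; wind correction +6.0° → command heading 64.8°, groundspeed 171.7 kt
Leg 5: desired track 226.8°; wind correction -2.6° → command heading 224.2°, groundspeed 95.7 kt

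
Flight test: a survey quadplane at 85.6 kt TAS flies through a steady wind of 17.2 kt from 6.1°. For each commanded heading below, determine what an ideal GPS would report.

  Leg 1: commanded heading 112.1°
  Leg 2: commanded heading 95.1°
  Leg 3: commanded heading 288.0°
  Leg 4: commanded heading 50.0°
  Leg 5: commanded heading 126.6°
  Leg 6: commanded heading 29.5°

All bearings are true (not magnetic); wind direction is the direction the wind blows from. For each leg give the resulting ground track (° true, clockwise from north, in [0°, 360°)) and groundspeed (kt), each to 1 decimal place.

Leg 1: track=122.5°, groundspeed=91.8 kt
Leg 2: track=106.5°, groundspeed=87.0 kt
Leg 3: track=276.4°, groundspeed=83.8 kt
Leg 4: track=59.3°, groundspeed=74.2 kt
Leg 5: track=135.5°, groundspeed=95.5 kt
Leg 6: track=35.1°, groundspeed=70.1 kt

Leg 1: heading 112.1°; drift +10.4° → track 122.5°, groundspeed 91.8 kt
Leg 2: heading 95.1°; drift +11.4° → track 106.5°, groundspeed 87.0 kt
Leg 3: heading 288.0°; drift -11.6° → track 276.4°, groundspeed 83.8 kt
Leg 4: heading 50.0°; drift +9.3° → track 59.3°, groundspeed 74.2 kt
Leg 5: heading 126.6°; drift +8.9° → track 135.5°, groundspeed 95.5 kt
Leg 6: heading 29.5°; drift +5.6° → track 35.1°, groundspeed 70.1 kt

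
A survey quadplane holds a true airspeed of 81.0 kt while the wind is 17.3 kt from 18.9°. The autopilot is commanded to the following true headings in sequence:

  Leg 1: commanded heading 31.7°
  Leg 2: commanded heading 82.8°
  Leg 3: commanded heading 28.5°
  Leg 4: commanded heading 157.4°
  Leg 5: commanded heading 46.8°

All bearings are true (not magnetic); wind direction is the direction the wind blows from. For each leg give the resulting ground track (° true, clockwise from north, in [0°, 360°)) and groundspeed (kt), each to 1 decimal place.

Leg 1: track=35.1°, groundspeed=64.2 kt
Leg 2: track=94.8°, groundspeed=75.0 kt
Leg 3: track=31.1°, groundspeed=64.0 kt
Leg 4: track=164.4°, groundspeed=94.7 kt
Leg 5: track=53.8°, groundspeed=66.2 kt

Leg 1: heading 31.7°; drift +3.4° → track 35.1°, groundspeed 64.2 kt
Leg 2: heading 82.8°; drift +12.0° → track 94.8°, groundspeed 75.0 kt
Leg 3: heading 28.5°; drift +2.6° → track 31.1°, groundspeed 64.0 kt
Leg 4: heading 157.4°; drift +7.0° → track 164.4°, groundspeed 94.7 kt
Leg 5: heading 46.8°; drift +7.0° → track 53.8°, groundspeed 66.2 kt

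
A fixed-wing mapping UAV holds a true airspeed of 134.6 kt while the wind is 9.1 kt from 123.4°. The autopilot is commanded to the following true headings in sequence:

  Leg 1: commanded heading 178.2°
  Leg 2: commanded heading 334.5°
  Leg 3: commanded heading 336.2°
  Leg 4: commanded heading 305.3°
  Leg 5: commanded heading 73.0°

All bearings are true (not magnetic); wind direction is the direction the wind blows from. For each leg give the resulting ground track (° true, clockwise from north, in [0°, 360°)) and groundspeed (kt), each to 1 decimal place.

Leg 1: track=181.5°, groundspeed=129.6 kt
Leg 2: track=332.6°, groundspeed=142.5 kt
Leg 3: track=334.2°, groundspeed=142.3 kt
Leg 4: track=305.2°, groundspeed=143.7 kt
Leg 5: track=69.9°, groundspeed=129.0 kt

Leg 1: heading 178.2°; drift +3.3° → track 181.5°, groundspeed 129.6 kt
Leg 2: heading 334.5°; drift -1.9° → track 332.6°, groundspeed 142.5 kt
Leg 3: heading 336.2°; drift -2.0° → track 334.2°, groundspeed 142.3 kt
Leg 4: heading 305.3°; drift -0.1° → track 305.2°, groundspeed 143.7 kt
Leg 5: heading 73.0°; drift -3.1° → track 69.9°, groundspeed 129.0 kt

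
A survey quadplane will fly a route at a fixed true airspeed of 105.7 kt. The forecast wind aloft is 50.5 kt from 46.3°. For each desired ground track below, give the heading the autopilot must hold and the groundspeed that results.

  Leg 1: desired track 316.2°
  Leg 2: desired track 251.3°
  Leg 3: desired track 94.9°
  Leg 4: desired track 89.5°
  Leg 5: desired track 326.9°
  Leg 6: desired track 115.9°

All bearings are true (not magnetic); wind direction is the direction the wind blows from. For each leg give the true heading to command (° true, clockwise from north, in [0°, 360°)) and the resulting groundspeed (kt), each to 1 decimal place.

Leg 1: heading=344.7°, groundspeed=92.9 kt
Leg 2: heading=262.9°, groundspeed=149.3 kt
Leg 3: heading=73.9°, groundspeed=65.3 kt
Leg 4: heading=70.4°, groundspeed=63.1 kt
Leg 5: heading=354.9°, groundspeed=84.0 kt
Leg 6: heading=89.3°, groundspeed=76.9 kt

Leg 1: desired track 316.2°; wind correction +28.5° → command heading 344.7°, groundspeed 92.9 kt
Leg 2: desired track 251.3°; wind correction +11.6° → command heading 262.9°, groundspeed 149.3 kt
Leg 3: desired track 94.9°; wind correction -21.0° → command heading 73.9°, groundspeed 65.3 kt
Leg 4: desired track 89.5°; wind correction -19.1° → command heading 70.4°, groundspeed 63.1 kt
Leg 5: desired track 326.9°; wind correction +28.0° → command heading 354.9°, groundspeed 84.0 kt
Leg 6: desired track 115.9°; wind correction -26.6° → command heading 89.3°, groundspeed 76.9 kt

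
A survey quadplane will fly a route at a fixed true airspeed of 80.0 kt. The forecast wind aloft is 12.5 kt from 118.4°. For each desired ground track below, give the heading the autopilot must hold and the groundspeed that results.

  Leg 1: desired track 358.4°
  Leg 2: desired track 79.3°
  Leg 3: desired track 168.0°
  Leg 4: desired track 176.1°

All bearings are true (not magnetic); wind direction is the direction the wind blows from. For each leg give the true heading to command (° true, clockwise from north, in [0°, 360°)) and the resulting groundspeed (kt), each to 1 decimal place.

Leg 1: heading=6.2°, groundspeed=85.5 kt
Leg 2: heading=85.0°, groundspeed=69.9 kt
Leg 3: heading=161.2°, groundspeed=71.3 kt
Leg 4: heading=168.5°, groundspeed=72.6 kt

Leg 1: desired track 358.4°; wind correction +7.8° → command heading 6.2°, groundspeed 85.5 kt
Leg 2: desired track 79.3°; wind correction +5.7° → command heading 85.0°, groundspeed 69.9 kt
Leg 3: desired track 168.0°; wind correction -6.8° → command heading 161.2°, groundspeed 71.3 kt
Leg 4: desired track 176.1°; wind correction -7.6° → command heading 168.5°, groundspeed 72.6 kt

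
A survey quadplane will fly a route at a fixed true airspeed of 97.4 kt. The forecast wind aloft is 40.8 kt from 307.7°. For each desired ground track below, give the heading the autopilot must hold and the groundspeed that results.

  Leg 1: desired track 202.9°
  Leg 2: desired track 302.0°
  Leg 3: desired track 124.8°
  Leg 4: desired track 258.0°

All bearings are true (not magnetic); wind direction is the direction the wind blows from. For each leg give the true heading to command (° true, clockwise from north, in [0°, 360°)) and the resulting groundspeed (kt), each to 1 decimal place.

Leg 1: desired track 202.9°; wind correction +23.9° → command heading 226.8°, groundspeed 99.5 kt
Leg 2: desired track 302.0°; wind correction +2.4° → command heading 304.4°, groundspeed 56.7 kt
Leg 3: desired track 124.8°; wind correction -1.2° → command heading 123.6°, groundspeed 138.1 kt
Leg 4: desired track 258.0°; wind correction +18.6° → command heading 276.6°, groundspeed 65.9 kt

Leg 1: heading=226.8°, groundspeed=99.5 kt
Leg 2: heading=304.4°, groundspeed=56.7 kt
Leg 3: heading=123.6°, groundspeed=138.1 kt
Leg 4: heading=276.6°, groundspeed=65.9 kt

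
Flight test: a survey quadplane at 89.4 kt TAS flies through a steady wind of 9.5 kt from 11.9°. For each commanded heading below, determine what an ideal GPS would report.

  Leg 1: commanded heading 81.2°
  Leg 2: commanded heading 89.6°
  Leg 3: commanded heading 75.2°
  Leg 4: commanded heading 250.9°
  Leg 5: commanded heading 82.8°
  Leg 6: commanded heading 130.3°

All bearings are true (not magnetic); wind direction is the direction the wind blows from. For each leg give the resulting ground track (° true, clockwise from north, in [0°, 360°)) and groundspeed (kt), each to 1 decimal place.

Leg 1: track=87.1°, groundspeed=86.5 kt
Leg 2: track=95.7°, groundspeed=87.9 kt
Leg 3: track=80.9°, groundspeed=85.6 kt
Leg 4: track=246.0°, groundspeed=94.6 kt
Leg 5: track=88.7°, groundspeed=86.8 kt
Leg 6: track=135.4°, groundspeed=94.3 kt

Leg 1: heading 81.2°; drift +5.9° → track 87.1°, groundspeed 86.5 kt
Leg 2: heading 89.6°; drift +6.1° → track 95.7°, groundspeed 87.9 kt
Leg 3: heading 75.2°; drift +5.7° → track 80.9°, groundspeed 85.6 kt
Leg 4: heading 250.9°; drift -4.9° → track 246.0°, groundspeed 94.6 kt
Leg 5: heading 82.8°; drift +5.9° → track 88.7°, groundspeed 86.8 kt
Leg 6: heading 130.3°; drift +5.1° → track 135.4°, groundspeed 94.3 kt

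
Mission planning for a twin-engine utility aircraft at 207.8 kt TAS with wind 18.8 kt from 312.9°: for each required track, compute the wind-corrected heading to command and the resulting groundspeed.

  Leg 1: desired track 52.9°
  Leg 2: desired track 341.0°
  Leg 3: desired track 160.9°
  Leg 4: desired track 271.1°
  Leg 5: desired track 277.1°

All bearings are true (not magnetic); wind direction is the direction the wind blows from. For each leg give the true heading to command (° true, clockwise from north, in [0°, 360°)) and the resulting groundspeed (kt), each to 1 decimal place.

Leg 1: heading=47.8°, groundspeed=210.2 kt
Leg 2: heading=338.6°, groundspeed=191.0 kt
Leg 3: heading=163.3°, groundspeed=224.2 kt
Leg 4: heading=274.6°, groundspeed=193.4 kt
Leg 5: heading=280.1°, groundspeed=192.3 kt

Leg 1: desired track 52.9°; wind correction -5.1° → command heading 47.8°, groundspeed 210.2 kt
Leg 2: desired track 341.0°; wind correction -2.4° → command heading 338.6°, groundspeed 191.0 kt
Leg 3: desired track 160.9°; wind correction +2.4° → command heading 163.3°, groundspeed 224.2 kt
Leg 4: desired track 271.1°; wind correction +3.5° → command heading 274.6°, groundspeed 193.4 kt
Leg 5: desired track 277.1°; wind correction +3.0° → command heading 280.1°, groundspeed 192.3 kt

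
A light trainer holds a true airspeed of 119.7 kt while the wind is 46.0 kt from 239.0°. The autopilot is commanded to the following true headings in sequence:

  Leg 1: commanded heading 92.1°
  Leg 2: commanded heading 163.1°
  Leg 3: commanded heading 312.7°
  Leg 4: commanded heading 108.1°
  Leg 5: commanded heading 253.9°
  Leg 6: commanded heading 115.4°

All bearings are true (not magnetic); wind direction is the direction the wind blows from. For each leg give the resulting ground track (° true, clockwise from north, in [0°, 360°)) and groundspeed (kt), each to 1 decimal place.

Leg 1: track=83.1°, groundspeed=160.2 kt
Leg 2: track=140.7°, groundspeed=117.3 kt
Leg 3: track=335.2°, groundspeed=115.6 kt
Leg 4: track=95.0°, groundspeed=153.8 kt
Leg 5: track=262.8°, groundspeed=76.2 kt
Leg 6: track=100.6°, groundspeed=150.1 kt

Leg 1: heading 92.1°; drift -9.0° → track 83.1°, groundspeed 160.2 kt
Leg 2: heading 163.1°; drift -22.4° → track 140.7°, groundspeed 117.3 kt
Leg 3: heading 312.7°; drift +22.5° → track 335.2°, groundspeed 115.6 kt
Leg 4: heading 108.1°; drift -13.1° → track 95.0°, groundspeed 153.8 kt
Leg 5: heading 253.9°; drift +8.9° → track 262.8°, groundspeed 76.2 kt
Leg 6: heading 115.4°; drift -14.8° → track 100.6°, groundspeed 150.1 kt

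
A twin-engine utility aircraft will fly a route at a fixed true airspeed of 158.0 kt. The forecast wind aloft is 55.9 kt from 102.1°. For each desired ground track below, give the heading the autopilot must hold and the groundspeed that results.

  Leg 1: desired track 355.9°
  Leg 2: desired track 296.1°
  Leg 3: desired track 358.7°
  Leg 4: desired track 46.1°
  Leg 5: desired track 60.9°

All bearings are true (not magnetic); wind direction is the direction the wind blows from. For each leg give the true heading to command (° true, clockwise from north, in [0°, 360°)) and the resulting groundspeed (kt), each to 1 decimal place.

Leg 1: heading=15.8°, groundspeed=164.2 kt
Leg 2: heading=301.0°, groundspeed=211.7 kt
Leg 3: heading=18.8°, groundspeed=161.3 kt
Leg 4: heading=63.2°, groundspeed=119.8 kt
Leg 5: heading=74.4°, groundspeed=111.6 kt

Leg 1: desired track 355.9°; wind correction +19.9° → command heading 15.8°, groundspeed 164.2 kt
Leg 2: desired track 296.1°; wind correction +4.9° → command heading 301.0°, groundspeed 211.7 kt
Leg 3: desired track 358.7°; wind correction +20.1° → command heading 18.8°, groundspeed 161.3 kt
Leg 4: desired track 46.1°; wind correction +17.1° → command heading 63.2°, groundspeed 119.8 kt
Leg 5: desired track 60.9°; wind correction +13.5° → command heading 74.4°, groundspeed 111.6 kt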